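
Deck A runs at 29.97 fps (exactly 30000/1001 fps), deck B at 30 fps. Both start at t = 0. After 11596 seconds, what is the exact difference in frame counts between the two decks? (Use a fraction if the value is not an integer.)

A emits 30000/1001 × 11596 = 26760000/77 frames; B emits 30 × 11596 = 347880.
Difference = 26760/77 frames (≈ 347.5325); B is ahead of A.

26760/77 frames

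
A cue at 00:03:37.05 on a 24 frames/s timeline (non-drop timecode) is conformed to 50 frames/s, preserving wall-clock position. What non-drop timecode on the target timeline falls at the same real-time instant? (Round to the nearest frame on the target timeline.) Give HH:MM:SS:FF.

Source frame index: (0×3600 + 3×60 + 37) × 24 + 5 = 5213.
Real time: 5213 / (24) = 5213/24 s.
Target frame: (5213/24) × (50) = 130325/12 ≈ 10860.417 → 10860.
At 50 labels/s: frame 10860 → 00:03:37:10.

00:03:37:10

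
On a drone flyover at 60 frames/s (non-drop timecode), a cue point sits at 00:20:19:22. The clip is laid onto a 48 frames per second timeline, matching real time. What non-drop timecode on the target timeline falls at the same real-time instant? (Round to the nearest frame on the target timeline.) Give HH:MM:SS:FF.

Source frame index: (0×3600 + 20×60 + 19) × 60 + 22 = 73162.
Real time: 73162 / (60) = 36581/30 s.
Target frame: (36581/30) × (48) = 292648/5 ≈ 58529.600 → 58530.
At 48 labels/s: frame 58530 → 00:20:19:18.

00:20:19:18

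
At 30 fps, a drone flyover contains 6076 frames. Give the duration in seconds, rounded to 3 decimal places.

202.533 seconds

Running time = 6076 × 1/30 = 3038/15 s ≈ 202.533 s.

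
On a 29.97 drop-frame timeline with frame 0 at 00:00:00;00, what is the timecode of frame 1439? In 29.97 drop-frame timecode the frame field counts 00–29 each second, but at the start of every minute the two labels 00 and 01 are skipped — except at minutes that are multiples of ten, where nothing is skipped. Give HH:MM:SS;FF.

Ten DF minutes hold 17982 frames, so frame 1439 lies in block 0 (frames 0–17981) with 1439 frames into that block.
The block's first minute is 1800 frames and the rest 1798 each; 1439 frames reaches minute 0, so 0 × 18 + 0 × 2 = 0 labels have been skipped so far.
Adding those back, label number 1439 + 0 = 1439 at 30 labels/s is 47 s + 29 f = 0 h 0 min 47 s frame 29, i.e. 00:00:47;29.

00:00:47;29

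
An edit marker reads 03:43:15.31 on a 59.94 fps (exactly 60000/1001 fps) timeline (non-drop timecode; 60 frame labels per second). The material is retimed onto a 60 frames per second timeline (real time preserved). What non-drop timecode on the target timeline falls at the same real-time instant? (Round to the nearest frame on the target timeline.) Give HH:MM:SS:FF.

03:43:28:55

Source frame index: (3×3600 + 43×60 + 15) × 60 + 31 = 803731.
Real time: 803731 / (60000/1001) = 804534731/60000 s.
Target frame: (804534731/60000) × (60) = 804534731/1000 ≈ 804534.731 → 804535.
At 60 labels/s: frame 804535 → 03:43:28:55.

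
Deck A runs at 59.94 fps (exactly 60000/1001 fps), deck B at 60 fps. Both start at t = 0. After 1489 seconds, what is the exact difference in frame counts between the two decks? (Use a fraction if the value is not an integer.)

89340/1001 frames

A emits 60000/1001 × 1489 = 89340000/1001 frames; B emits 60 × 1489 = 89340.
Difference = 89340/1001 frames (≈ 89.2507); B is ahead of A.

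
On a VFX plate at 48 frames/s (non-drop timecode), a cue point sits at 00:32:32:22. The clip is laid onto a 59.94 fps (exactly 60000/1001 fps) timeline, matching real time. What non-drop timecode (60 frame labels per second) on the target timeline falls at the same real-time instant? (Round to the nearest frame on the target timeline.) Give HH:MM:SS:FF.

00:32:30:30

Source frame index: (0×3600 + 32×60 + 32) × 48 + 22 = 93718.
Real time: 93718 / (48) = 46859/24 s.
Target frame: (46859/24) × (60000/1001) = 117147500/1001 ≈ 117030.470 → 117030.
At 60 labels/s: frame 117030 → 00:32:30:30.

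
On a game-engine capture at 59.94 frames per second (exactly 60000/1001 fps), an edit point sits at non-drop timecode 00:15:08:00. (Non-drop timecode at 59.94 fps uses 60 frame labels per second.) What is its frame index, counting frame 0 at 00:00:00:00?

frame 54480

Total seconds to the label: (0 × 3600 + 15 × 60 + 8) = 908.
Frame index = 908 × 60 + 0 = 54480.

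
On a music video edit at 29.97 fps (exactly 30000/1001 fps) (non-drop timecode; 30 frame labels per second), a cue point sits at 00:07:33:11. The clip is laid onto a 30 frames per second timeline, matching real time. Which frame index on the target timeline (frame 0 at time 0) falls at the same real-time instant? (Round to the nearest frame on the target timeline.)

frame 13615

Source frame index: (0×3600 + 7×60 + 33) × 30 + 11 = 13601.
Real time: 13601 / (30000/1001) = 13614601/30000 s.
Target frame: (13614601/30000) × (30) = 13614601/1000 ≈ 13614.601 → 13615.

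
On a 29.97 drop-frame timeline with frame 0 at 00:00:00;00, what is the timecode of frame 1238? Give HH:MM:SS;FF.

Each 10-minute DF block holds 10 × 60 × 30 − 9 × 2 = 17982 frames. 1238 ÷ 17982 → 0 full blocks, remainder 1238.
Within the partial block the first minute is 1800 frames and each further minute 1798, so 0 further minute boundaries passed. Total skipped labels = 18 × 0 + 2 × 0 = 0.
Non-drop label index = 1238 + 0 = 1238; at 30 labels/s that is 00:00:41:08, i.e. DF 00:00:41;08.

00:00:41;08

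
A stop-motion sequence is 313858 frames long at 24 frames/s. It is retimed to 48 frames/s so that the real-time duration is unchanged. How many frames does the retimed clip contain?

627716 frames

Target frames = source frames × (target rate / source rate) = 313858 × (48)/(24) = 313858 × 2 = 627716.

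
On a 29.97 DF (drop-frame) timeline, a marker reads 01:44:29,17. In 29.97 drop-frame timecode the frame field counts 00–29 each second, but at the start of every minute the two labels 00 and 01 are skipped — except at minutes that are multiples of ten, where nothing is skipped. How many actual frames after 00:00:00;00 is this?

As if non-drop at 30 labels/s: (1 × 3600 + 44 × 60 + 29) × 30 + 17 = 188087.
Minute boundaries passed: 104; those not divisible by 10: 104 − 10 = 94; dropped labels = 2 × 94 = 188.
Actual frame index = 188087 − 188 = 187899.

187899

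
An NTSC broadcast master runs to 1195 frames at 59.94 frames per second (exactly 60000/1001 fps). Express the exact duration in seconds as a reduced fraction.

Running time = 1195 ÷ (60000/1001) = 1195 × 1001/60000 = 239239/12000 s.

239239/12000 seconds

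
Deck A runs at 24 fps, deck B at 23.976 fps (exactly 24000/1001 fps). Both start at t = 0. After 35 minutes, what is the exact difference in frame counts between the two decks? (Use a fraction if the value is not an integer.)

7200/143 frames

35 min = 2100 s.
A emits 24 × 2100 = 50400 frames; B emits 24000/1001 × 2100 = 7200000/143.
Difference = 7200/143 frames (≈ 50.3497); B is behind A.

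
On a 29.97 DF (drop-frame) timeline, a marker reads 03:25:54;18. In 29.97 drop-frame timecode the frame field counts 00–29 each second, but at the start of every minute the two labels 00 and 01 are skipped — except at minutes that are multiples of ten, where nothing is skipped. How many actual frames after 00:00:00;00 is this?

Complete 10-minute blocks: 20, each 17982 frames → 359640.
Remaining 5 whole minutes in the current block: 1800 + 4 × 1798 = 8992 frames.
Within the current minute: 54 × 30 + 18 − 2 = 1636 (labels ;00/;01 skipped at this minute). Total = 359640 + 8992 + 1636 = 370268.

370268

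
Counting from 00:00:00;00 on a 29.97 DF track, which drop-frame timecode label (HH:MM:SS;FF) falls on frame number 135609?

01:15:24;25

Ten DF minutes hold 17982 frames, so frame 135609 lies in block 7 (frames 125874–143855) with 9735 frames into that block.
The block's first minute is 1800 frames and the rest 1798 each; 9735 frames reaches minute 5, so 7 × 18 + 5 × 2 = 136 labels have been skipped so far.
Adding those back, label number 135609 + 136 = 135745 at 30 labels/s is 4524 s + 25 f = 1 h 15 min 24 s frame 25, i.e. 01:15:24;25.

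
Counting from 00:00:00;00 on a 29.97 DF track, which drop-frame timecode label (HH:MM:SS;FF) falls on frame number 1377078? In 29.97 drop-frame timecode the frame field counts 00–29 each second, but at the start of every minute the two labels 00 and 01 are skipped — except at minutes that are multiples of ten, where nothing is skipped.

Ten DF minutes hold 17982 frames, so frame 1377078 lies in block 76 (frames 1366632–1384613) with 10446 frames into that block.
The block's first minute is 1800 frames and the rest 1798 each; 10446 frames reaches minute 5, so 76 × 18 + 5 × 2 = 1378 labels have been skipped so far.
Adding those back, label number 1377078 + 1378 = 1378456 at 30 labels/s is 45948 s + 16 f = 12 h 45 min 48 s frame 16, i.e. 12:45:48;16.

12:45:48;16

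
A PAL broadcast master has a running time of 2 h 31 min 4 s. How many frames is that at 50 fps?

453200 frames

2 h 31 min 4 s = 9064 s.
Frames = 9064 × 50 = 453200.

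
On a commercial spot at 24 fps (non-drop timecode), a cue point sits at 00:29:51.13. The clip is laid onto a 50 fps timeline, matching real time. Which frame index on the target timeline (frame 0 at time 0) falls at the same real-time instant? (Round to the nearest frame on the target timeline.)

frame 89577

Source frame index: (0×3600 + 29×60 + 51) × 24 + 13 = 42997.
Real time: 42997 / (24) = 42997/24 s.
Target frame: (42997/24) × (50) = 1074925/12 ≈ 89577.083 → 89577.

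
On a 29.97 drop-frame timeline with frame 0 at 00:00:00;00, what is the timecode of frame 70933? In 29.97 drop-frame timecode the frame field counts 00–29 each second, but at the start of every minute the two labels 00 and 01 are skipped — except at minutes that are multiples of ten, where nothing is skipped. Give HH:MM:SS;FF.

Ten DF minutes hold 17982 frames, so frame 70933 lies in block 3 (frames 53946–71927) with 16987 frames into that block.
The block's first minute is 1800 frames and the rest 1798 each; 16987 frames reaches minute 9, so 3 × 18 + 9 × 2 = 72 labels have been skipped so far.
Adding those back, label number 70933 + 72 = 71005 at 30 labels/s is 2366 s + 25 f = 0 h 39 min 26 s frame 25, i.e. 00:39:26;25.

00:39:26;25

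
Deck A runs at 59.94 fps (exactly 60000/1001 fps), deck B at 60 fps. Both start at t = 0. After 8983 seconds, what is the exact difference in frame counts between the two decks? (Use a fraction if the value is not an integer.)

A emits 60000/1001 × 8983 = 41460000/77 frames; B emits 60 × 8983 = 538980.
Difference = 41460/77 frames (≈ 538.4416); B is ahead of A.

41460/77 frames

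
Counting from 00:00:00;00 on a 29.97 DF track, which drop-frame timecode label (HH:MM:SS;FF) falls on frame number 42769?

Each 10-minute DF block holds 10 × 60 × 30 − 9 × 2 = 17982 frames. 42769 ÷ 17982 → 2 full blocks, remainder 6805.
Within the partial block the first minute is 1800 frames and each further minute 1798, so 3 further minute boundaries passed. Total skipped labels = 18 × 2 + 2 × 3 = 42.
Non-drop label index = 42769 + 42 = 42811; at 30 labels/s that is 00:23:47:01, i.e. DF 00:23:47;01.

00:23:47;01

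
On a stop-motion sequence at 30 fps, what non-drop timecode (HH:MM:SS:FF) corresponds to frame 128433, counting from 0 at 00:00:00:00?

128433 ÷ 30 = 4281 full seconds, remainder 3 frames.
4281 s = 1 h 11 min 21 s.
Timecode: 01:11:21:03.

01:11:21:03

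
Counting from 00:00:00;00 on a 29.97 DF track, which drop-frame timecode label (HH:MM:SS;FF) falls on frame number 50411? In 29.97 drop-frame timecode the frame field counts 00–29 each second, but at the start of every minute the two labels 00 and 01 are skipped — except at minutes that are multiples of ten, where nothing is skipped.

Ten DF minutes hold 17982 frames, so frame 50411 lies in block 2 (frames 35964–53945) with 14447 frames into that block.
The block's first minute is 1800 frames and the rest 1798 each; 14447 frames reaches minute 8, so 2 × 18 + 8 × 2 = 52 labels have been skipped so far.
Adding those back, label number 50411 + 52 = 50463 at 30 labels/s is 1682 s + 3 f = 0 h 28 min 2 s frame 3, i.e. 00:28:02;03.

00:28:02;03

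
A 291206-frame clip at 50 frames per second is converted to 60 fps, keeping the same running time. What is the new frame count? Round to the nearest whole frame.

Frames at target rate = 291206 × (60) / (50) = 1747236/5 ≈ 349447.200.
Nearest whole frame: 349447.

349447 frames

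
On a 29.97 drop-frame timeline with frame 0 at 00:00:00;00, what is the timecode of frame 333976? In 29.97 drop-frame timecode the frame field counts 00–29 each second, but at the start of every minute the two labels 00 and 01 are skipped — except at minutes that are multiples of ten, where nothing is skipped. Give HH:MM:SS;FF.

03:05:43;20

Ten DF minutes hold 17982 frames, so frame 333976 lies in block 18 (frames 323676–341657) with 10300 frames into that block.
The block's first minute is 1800 frames and the rest 1798 each; 10300 frames reaches minute 5, so 18 × 18 + 5 × 2 = 334 labels have been skipped so far.
Adding those back, label number 333976 + 334 = 334310 at 30 labels/s is 11143 s + 20 f = 3 h 5 min 43 s frame 20, i.e. 03:05:43;20.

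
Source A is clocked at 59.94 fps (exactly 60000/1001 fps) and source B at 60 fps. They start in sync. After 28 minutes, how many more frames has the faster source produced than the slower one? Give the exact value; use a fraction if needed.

28 min = 1680 s.
A emits 60000/1001 × 1680 = 14400000/143 frames; B emits 60 × 1680 = 100800.
Difference = 14400/143 frames (≈ 100.6993); B is ahead of A.

14400/143 frames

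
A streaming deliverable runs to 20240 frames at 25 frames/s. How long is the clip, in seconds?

Running time = 20240 / (25) = 809.6 s.

809.6 seconds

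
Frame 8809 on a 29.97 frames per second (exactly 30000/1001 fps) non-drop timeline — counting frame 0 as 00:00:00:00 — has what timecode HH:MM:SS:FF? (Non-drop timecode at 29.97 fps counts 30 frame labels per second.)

8809 ÷ 30 = 293 full seconds, remainder 19 frames.
293 s = 0 h 4 min 53 s.
Timecode: 00:04:53:19.

00:04:53:19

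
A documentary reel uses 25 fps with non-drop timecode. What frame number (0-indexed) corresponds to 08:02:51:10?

Total seconds to the label: (8 × 3600 + 2 × 60 + 51) = 28971.
Frame index = 28971 × 25 + 10 = 724285.

724285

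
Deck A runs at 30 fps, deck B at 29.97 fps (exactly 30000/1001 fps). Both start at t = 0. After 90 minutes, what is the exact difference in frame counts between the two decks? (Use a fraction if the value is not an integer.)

90 min = 5400 s.
A emits 30 × 5400 = 162000 frames; B emits 30000/1001 × 5400 = 162000000/1001.
Difference = 162000/1001 frames (≈ 161.8382); B is behind A.

162000/1001 frames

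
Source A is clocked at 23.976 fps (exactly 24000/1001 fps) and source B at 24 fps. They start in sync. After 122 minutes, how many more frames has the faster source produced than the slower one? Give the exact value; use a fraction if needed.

122 min = 7320 s.
A emits 24000/1001 × 7320 = 175680000/1001 frames; B emits 24 × 7320 = 175680.
Difference = 175680/1001 frames (≈ 175.5045); B is ahead of A.

175680/1001 frames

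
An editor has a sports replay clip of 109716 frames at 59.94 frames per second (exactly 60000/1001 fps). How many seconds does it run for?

1830.4286 seconds

Running time = 109716 / (60000/1001) = 1830.4286 s.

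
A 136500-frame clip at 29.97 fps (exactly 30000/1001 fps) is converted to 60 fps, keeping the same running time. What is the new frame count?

Target frames = source frames × (target rate / source rate) = 136500 × (60)/(30000/1001) = 136500 × 1001/500 = 273273.

273273 frames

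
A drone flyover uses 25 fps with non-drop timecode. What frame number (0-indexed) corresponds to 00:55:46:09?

Total seconds to the label: (0 × 3600 + 55 × 60 + 46) = 3346.
Frame index = 3346 × 25 + 9 = 83659.

frame 83659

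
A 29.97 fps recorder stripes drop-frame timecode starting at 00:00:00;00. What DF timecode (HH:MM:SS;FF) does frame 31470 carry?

Each 10-minute DF block holds 10 × 60 × 30 − 9 × 2 = 17982 frames. 31470 ÷ 17982 → 1 full block, remainder 13488.
Within the partial block the first minute is 1800 frames and each further minute 1798, so 7 further minute boundaries passed. Total skipped labels = 18 × 1 + 2 × 7 = 32.
Non-drop label index = 31470 + 32 = 31502; at 30 labels/s that is 00:17:30:02, i.e. DF 00:17:30;02.

00:17:30;02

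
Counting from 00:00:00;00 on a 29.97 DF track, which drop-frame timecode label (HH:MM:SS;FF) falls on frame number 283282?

Each 10-minute DF block holds 10 × 60 × 30 − 9 × 2 = 17982 frames. 283282 ÷ 17982 → 15 full blocks, remainder 13552.
Within the partial block the first minute is 1800 frames and each further minute 1798, so 7 further minute boundaries passed. Total skipped labels = 18 × 15 + 2 × 7 = 284.
Non-drop label index = 283282 + 284 = 283566; at 30 labels/s that is 02:37:32:06, i.e. DF 02:37:32;06.

02:37:32;06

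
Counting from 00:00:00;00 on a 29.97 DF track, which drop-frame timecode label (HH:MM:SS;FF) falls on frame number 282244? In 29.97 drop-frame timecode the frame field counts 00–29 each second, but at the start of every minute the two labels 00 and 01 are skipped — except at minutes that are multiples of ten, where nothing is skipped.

02:36:57;16

Ten DF minutes hold 17982 frames, so frame 282244 lies in block 15 (frames 269730–287711) with 12514 frames into that block.
The block's first minute is 1800 frames and the rest 1798 each; 12514 frames reaches minute 6, so 15 × 18 + 6 × 2 = 282 labels have been skipped so far.
Adding those back, label number 282244 + 282 = 282526 at 30 labels/s is 9417 s + 16 f = 2 h 36 min 57 s frame 16, i.e. 02:36:57;16.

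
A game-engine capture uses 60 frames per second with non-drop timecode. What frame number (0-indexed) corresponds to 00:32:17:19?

Total seconds to the label: (0 × 3600 + 32 × 60 + 17) = 1937.
Frame index = 1937 × 60 + 19 = 116239.

116239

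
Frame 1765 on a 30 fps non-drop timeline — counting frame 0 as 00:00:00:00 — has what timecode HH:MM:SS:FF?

1765 ÷ 30 = 58 full seconds, remainder 25 frames.
58 s = 0 h 0 min 58 s.
Timecode: 00:00:58:25.

00:00:58:25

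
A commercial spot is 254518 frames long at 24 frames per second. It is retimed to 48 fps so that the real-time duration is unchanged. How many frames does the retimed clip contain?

509036 frames

Target frames = source frames × (target rate / source rate) = 254518 × (48)/(24) = 254518 × 2 = 509036.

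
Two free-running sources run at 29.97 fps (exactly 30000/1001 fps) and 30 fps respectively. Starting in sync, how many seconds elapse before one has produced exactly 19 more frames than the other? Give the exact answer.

The gap grows by |30 − 30000/1001| = 30/1001 frames per second.
Time for a 19-frame gap: 19 ÷ (30/1001) = 19019/30 s.

19019/30 seconds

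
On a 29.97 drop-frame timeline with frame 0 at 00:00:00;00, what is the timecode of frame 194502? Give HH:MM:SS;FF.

Each 10-minute DF block holds 10 × 60 × 30 − 9 × 2 = 17982 frames. 194502 ÷ 17982 → 10 full blocks, remainder 14682.
Within the partial block the first minute is 1800 frames and each further minute 1798, so 8 further minute boundaries passed. Total skipped labels = 18 × 10 + 2 × 8 = 196.
Non-drop label index = 194502 + 196 = 194698; at 30 labels/s that is 01:48:09:28, i.e. DF 01:48:09;28.

01:48:09;28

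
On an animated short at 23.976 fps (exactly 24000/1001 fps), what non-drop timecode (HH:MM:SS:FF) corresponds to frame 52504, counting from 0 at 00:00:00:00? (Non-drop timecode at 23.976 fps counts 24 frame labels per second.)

52504 ÷ 24 = 2187 full seconds, remainder 16 frames.
2187 s = 0 h 36 min 27 s.
Timecode: 00:36:27:16.

00:36:27:16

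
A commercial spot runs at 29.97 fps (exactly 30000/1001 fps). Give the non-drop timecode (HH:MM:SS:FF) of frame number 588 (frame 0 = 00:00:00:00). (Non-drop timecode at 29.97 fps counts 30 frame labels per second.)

588 ÷ 30 = 19 full seconds, remainder 18 frames.
19 s = 0 h 0 min 19 s.
Timecode: 00:00:19:18.

00:00:19:18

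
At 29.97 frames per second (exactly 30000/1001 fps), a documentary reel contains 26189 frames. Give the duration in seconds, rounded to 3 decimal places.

Running time = 26189 × 1001/30000 = 26215189/30000 s ≈ 873.840 s.

873.840 seconds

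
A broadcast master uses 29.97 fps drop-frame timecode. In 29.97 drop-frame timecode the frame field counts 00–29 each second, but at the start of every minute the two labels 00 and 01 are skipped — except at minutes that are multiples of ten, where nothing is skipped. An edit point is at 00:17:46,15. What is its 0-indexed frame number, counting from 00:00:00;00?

Complete 10-minute blocks: 1, each 17982 frames → 17982.
Remaining 7 whole minutes in the current block: 1800 + 6 × 1798 = 12588 frames.
Within the current minute: 46 × 30 + 15 − 2 = 1393 (labels ;00/;01 skipped at this minute). Total = 17982 + 12588 + 1393 = 31963.

31963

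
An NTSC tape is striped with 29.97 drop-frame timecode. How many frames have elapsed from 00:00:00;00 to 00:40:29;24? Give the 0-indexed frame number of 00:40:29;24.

72822

As if non-drop at 30 labels/s: (0 × 3600 + 40 × 60 + 29) × 30 + 24 = 72894.
Minute boundaries passed: 40; those not divisible by 10: 40 − 4 = 36; dropped labels = 2 × 36 = 72.
Actual frame index = 72894 − 72 = 72822.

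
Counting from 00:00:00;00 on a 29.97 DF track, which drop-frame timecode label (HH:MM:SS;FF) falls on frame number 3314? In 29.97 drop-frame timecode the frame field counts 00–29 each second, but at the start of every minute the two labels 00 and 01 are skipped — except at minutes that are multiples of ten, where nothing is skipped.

00:01:50;16

Each 10-minute DF block holds 10 × 60 × 30 − 9 × 2 = 17982 frames. 3314 ÷ 17982 → 0 full blocks, remainder 3314.
Within the partial block the first minute is 1800 frames and each further minute 1798, so 1 further minute boundary passed. Total skipped labels = 18 × 0 + 2 × 1 = 2.
Non-drop label index = 3314 + 2 = 3316; at 30 labels/s that is 00:01:50:16, i.e. DF 00:01:50;16.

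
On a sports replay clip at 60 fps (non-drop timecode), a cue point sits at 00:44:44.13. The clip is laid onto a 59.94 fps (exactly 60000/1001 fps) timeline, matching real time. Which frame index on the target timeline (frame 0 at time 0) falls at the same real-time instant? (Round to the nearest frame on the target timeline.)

frame 160892

Source frame index: (0×3600 + 44×60 + 44) × 60 + 13 = 161053.
Real time: 161053 / (60) = 161053/60 s.
Target frame: (161053/60) × (60000/1001) = 161053000/1001 ≈ 160892.108 → 160892.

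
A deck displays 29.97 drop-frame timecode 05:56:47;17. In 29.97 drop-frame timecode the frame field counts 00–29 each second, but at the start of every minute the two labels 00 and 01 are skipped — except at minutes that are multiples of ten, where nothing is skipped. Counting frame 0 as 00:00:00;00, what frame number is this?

As if non-drop at 30 labels/s: (5 × 3600 + 56 × 60 + 47) × 30 + 17 = 642227.
Minute boundaries passed: 356; those not divisible by 10: 356 − 35 = 321; dropped labels = 2 × 321 = 642.
Actual frame index = 642227 − 642 = 641585.

641585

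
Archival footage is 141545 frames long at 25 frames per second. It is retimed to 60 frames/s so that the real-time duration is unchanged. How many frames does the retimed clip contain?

Target frames = source frames × (target rate / source rate) = 141545 × (60)/(25) = 141545 × 12/5 = 339708.

339708 frames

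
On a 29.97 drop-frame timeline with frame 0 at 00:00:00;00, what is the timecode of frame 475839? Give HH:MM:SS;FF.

Ten DF minutes hold 17982 frames, so frame 475839 lies in block 26 (frames 467532–485513) with 8307 frames into that block.
The block's first minute is 1800 frames and the rest 1798 each; 8307 frames reaches minute 4, so 26 × 18 + 4 × 2 = 476 labels have been skipped so far.
Adding those back, label number 475839 + 476 = 476315 at 30 labels/s is 15877 s + 5 f = 4 h 24 min 37 s frame 5, i.e. 04:24:37;05.

04:24:37;05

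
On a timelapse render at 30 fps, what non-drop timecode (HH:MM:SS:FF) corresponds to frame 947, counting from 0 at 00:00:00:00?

00:00:31:17

947 ÷ 30 = 31 full seconds, remainder 17 frames.
31 s = 0 h 0 min 31 s.
Timecode: 00:00:31:17.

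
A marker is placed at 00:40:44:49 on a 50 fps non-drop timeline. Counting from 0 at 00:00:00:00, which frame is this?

Total seconds to the label: (0 × 3600 + 40 × 60 + 44) = 2444.
Frame index = 2444 × 50 + 49 = 122249.

122249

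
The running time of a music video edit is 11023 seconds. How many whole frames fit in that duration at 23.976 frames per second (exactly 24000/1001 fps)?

264287 frames

Frames = 11023 × 24000/1001 = 264552000/1001 ≈ 264287.7123.
Complete frames: 264287.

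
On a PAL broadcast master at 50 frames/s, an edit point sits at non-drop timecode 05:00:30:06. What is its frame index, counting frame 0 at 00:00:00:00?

901506

Total seconds to the label: (5 × 3600 + 0 × 60 + 30) = 18030.
Frame index = 18030 × 50 + 6 = 901506.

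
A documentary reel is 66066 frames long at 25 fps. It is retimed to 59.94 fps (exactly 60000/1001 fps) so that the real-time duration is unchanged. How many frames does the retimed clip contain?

158400 frames

Target frames = source frames × (target rate / source rate) = 66066 × (60000/1001)/(25) = 66066 × 2400/1001 = 158400.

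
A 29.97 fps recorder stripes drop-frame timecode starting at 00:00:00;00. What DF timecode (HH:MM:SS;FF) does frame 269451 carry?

02:29:50;21

Each 10-minute DF block holds 10 × 60 × 30 − 9 × 2 = 17982 frames. 269451 ÷ 17982 → 14 full blocks, remainder 17703.
Within the partial block the first minute is 1800 frames and each further minute 1798, so 9 further minute boundaries passed. Total skipped labels = 18 × 14 + 2 × 9 = 270.
Non-drop label index = 269451 + 270 = 269721; at 30 labels/s that is 02:29:50:21, i.e. DF 02:29:50;21.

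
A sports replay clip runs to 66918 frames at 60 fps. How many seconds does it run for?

Running time = 66918 / (60) = 1115.3 s.

1115.3 seconds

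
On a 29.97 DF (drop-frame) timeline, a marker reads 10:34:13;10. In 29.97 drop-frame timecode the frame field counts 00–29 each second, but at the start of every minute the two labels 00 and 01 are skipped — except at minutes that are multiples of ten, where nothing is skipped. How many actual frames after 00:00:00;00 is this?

As if non-drop at 30 labels/s: (10 × 3600 + 34 × 60 + 13) × 30 + 10 = 1141600.
Minute boundaries passed: 634; those not divisible by 10: 634 − 63 = 571; dropped labels = 2 × 571 = 1142.
Actual frame index = 1141600 − 1142 = 1140458.

1140458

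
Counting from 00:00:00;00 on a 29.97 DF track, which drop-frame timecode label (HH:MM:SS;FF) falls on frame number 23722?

Each 10-minute DF block holds 10 × 60 × 30 − 9 × 2 = 17982 frames. 23722 ÷ 17982 → 1 full block, remainder 5740.
Within the partial block the first minute is 1800 frames and each further minute 1798, so 3 further minute boundaries passed. Total skipped labels = 18 × 1 + 2 × 3 = 24.
Non-drop label index = 23722 + 24 = 23746; at 30 labels/s that is 00:13:11:16, i.e. DF 00:13:11;16.

00:13:11;16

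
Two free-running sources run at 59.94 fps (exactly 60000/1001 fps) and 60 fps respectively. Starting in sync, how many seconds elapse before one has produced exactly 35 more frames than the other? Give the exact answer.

The gap grows by |60 − 60000/1001| = 60/1001 frames per second.
Time for a 35-frame gap: 35 ÷ (60/1001) = 7007/12 s.

7007/12 seconds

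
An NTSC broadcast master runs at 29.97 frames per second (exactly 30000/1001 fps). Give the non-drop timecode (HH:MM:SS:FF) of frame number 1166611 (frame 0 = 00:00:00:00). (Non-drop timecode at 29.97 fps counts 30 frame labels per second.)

10:48:07:01

1166611 ÷ 30 = 38887 full seconds, remainder 1 frame.
38887 s = 10 h 48 min 7 s.
Timecode: 10:48:07:01.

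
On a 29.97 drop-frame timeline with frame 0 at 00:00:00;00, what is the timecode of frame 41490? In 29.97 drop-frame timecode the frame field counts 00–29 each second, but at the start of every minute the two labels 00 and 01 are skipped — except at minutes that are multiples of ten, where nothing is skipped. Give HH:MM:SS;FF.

Each 10-minute DF block holds 10 × 60 × 30 − 9 × 2 = 17982 frames. 41490 ÷ 17982 → 2 full blocks, remainder 5526.
Within the partial block the first minute is 1800 frames and each further minute 1798, so 3 further minute boundaries passed. Total skipped labels = 18 × 2 + 2 × 3 = 42.
Non-drop label index = 41490 + 42 = 41532; at 30 labels/s that is 00:23:04:12, i.e. DF 00:23:04;12.

00:23:04;12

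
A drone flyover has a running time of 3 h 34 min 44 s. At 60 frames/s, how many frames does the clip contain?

3 h 34 min 44 s = 12884 s.
Frames = 12884 × 60 = 773040.

773040 frames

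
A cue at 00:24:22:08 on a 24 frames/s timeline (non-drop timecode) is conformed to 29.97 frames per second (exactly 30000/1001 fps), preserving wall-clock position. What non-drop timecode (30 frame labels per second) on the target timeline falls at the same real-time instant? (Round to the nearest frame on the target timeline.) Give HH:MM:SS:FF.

00:24:20:26

Source frame index: (0×3600 + 24×60 + 22) × 24 + 8 = 35096.
Real time: 35096 / (24) = 4387/3 s.
Target frame: (4387/3) × (30000/1001) = 43870000/1001 ≈ 43826.174 → 43826.
At 30 labels/s: frame 43826 → 00:24:20:26.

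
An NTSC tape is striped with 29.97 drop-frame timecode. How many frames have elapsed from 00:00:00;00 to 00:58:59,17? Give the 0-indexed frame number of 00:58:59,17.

106081

As if non-drop at 30 labels/s: (0 × 3600 + 58 × 60 + 59) × 30 + 17 = 106187.
Minute boundaries passed: 58; those not divisible by 10: 58 − 5 = 53; dropped labels = 2 × 53 = 106.
Actual frame index = 106187 − 106 = 106081.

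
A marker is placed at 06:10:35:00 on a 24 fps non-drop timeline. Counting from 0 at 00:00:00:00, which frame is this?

frame 533640

Total seconds to the label: (6 × 3600 + 10 × 60 + 35) = 22235.
Frame index = 22235 × 24 + 0 = 533640.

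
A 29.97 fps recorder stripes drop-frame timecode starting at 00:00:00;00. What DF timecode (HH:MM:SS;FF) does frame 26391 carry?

Each 10-minute DF block holds 10 × 60 × 30 − 9 × 2 = 17982 frames. 26391 ÷ 17982 → 1 full block, remainder 8409.
Within the partial block the first minute is 1800 frames and each further minute 1798, so 4 further minute boundaries passed. Total skipped labels = 18 × 1 + 2 × 4 = 26.
Non-drop label index = 26391 + 26 = 26417; at 30 labels/s that is 00:14:40:17, i.e. DF 00:14:40;17.

00:14:40;17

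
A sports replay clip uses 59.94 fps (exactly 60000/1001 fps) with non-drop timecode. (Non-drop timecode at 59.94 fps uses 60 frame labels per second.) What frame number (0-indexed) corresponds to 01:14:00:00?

Total seconds to the label: (1 × 3600 + 14 × 60 + 0) = 4440.
Frame index = 4440 × 60 + 0 = 266400.

frame 266400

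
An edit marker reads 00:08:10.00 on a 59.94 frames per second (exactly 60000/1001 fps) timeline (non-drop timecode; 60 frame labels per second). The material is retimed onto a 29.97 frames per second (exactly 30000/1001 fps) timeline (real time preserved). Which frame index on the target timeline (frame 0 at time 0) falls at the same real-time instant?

Source frame index: (0×3600 + 8×60 + 10) × 60 + 0 = 29400.
Real time: 29400 / (60000/1001) = 49049/100 s.
Target frame: (49049/100) × (30000/1001) = 14700.

frame 14700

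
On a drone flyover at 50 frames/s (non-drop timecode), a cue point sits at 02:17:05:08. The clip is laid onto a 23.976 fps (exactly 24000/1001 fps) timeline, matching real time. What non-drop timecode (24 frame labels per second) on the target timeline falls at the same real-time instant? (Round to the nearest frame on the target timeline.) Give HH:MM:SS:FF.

02:16:56:23

Source frame index: (2×3600 + 17×60 + 5) × 50 + 8 = 411258.
Real time: 411258 / (50) = 205629/25 s.
Target frame: (205629/25) × (24000/1001) = 197403840/1001 ≈ 197206.633 → 197207.
At 24 labels/s: frame 197207 → 02:16:56:23.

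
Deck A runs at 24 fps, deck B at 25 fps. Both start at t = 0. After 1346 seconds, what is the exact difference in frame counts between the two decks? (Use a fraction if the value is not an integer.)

1346 frames

A emits 24 × 1346 = 32304 frames; B emits 25 × 1346 = 33650.
Difference = 1346 frames; B is ahead of A.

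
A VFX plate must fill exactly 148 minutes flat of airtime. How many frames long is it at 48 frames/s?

148 min = 8880 s.
Frames = 8880 × 48 = 426240.

426240 frames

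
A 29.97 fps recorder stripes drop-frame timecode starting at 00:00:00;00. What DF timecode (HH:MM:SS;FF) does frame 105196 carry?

00:58:30;02

Ten DF minutes hold 17982 frames, so frame 105196 lies in block 5 (frames 89910–107891) with 15286 frames into that block.
The block's first minute is 1800 frames and the rest 1798 each; 15286 frames reaches minute 8, so 5 × 18 + 8 × 2 = 106 labels have been skipped so far.
Adding those back, label number 105196 + 106 = 105302 at 30 labels/s is 3510 s + 2 f = 0 h 58 min 30 s frame 2, i.e. 00:58:30;02.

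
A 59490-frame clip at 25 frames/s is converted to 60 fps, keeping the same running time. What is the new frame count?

Target frames = source frames × (target rate / source rate) = 59490 × (60)/(25) = 59490 × 12/5 = 142776.

142776 frames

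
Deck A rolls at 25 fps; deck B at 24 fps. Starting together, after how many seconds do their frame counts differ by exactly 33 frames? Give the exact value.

33 seconds

The gap grows by |24 − 25| = 1 frame per second.
Time for a 33-frame gap: 33 ÷ (1) = 33 s.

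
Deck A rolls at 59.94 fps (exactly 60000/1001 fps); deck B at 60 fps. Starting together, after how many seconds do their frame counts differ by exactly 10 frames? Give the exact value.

The gap grows by |60 − 60000/1001| = 60/1001 frames per second.
Time for a 10-frame gap: 10 ÷ (60/1001) = 1001/6 s.

1001/6 seconds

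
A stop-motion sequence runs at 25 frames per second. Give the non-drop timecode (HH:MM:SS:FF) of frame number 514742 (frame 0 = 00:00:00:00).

514742 ÷ 25 = 20589 full seconds, remainder 17 frames.
20589 s = 5 h 43 min 9 s.
Timecode: 05:43:09:17.

05:43:09:17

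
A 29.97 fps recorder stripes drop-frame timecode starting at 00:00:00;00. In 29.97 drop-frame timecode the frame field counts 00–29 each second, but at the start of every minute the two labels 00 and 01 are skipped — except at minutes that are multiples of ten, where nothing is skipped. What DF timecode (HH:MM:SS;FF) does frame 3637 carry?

00:02:01;11

Each 10-minute DF block holds 10 × 60 × 30 − 9 × 2 = 17982 frames. 3637 ÷ 17982 → 0 full blocks, remainder 3637.
Within the partial block the first minute is 1800 frames and each further minute 1798, so 2 further minute boundaries passed. Total skipped labels = 18 × 0 + 2 × 2 = 4.
Non-drop label index = 3637 + 4 = 3641; at 30 labels/s that is 00:02:01:11, i.e. DF 00:02:01;11.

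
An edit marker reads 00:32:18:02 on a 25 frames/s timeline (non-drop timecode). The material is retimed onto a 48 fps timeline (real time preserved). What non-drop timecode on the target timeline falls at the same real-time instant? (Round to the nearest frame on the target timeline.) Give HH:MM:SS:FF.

Source frame index: (0×3600 + 32×60 + 18) × 25 + 2 = 48452.
Real time: 48452 / (25) = 48452/25 s.
Target frame: (48452/25) × (48) = 2325696/25 ≈ 93027.840 → 93028.
At 48 labels/s: frame 93028 → 00:32:18:04.

00:32:18:04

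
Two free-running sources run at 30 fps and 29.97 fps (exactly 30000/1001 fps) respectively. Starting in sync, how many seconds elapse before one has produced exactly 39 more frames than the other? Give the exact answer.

1301.3 seconds

The gap grows by |30000/1001 − 30| = 30/1001 frames per second.
Time for a 39-frame gap: 39 ÷ (30/1001) = 1301.3 s.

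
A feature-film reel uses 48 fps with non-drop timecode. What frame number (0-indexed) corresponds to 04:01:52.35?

696611

Total seconds to the label: (4 × 3600 + 1 × 60 + 52) = 14512.
Frame index = 14512 × 48 + 35 = 696611.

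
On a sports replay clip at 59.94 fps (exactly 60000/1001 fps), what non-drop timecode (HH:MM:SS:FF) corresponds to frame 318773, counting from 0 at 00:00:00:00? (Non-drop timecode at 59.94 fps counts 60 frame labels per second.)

01:28:32:53

318773 ÷ 60 = 5312 full seconds, remainder 53 frames.
5312 s = 1 h 28 min 32 s.
Timecode: 01:28:32:53.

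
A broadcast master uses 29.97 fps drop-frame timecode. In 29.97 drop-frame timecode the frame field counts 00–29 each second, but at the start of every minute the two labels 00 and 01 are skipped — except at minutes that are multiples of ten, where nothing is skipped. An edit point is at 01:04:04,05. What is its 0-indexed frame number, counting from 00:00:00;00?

115209

Complete 10-minute blocks: 6, each 17982 frames → 107892.
Remaining 4 whole minutes in the current block: 1800 + 3 × 1798 = 7194 frames.
Within the current minute: 4 × 30 + 5 − 2 = 123 (labels ;00/;01 skipped at this minute). Total = 107892 + 7194 + 123 = 115209.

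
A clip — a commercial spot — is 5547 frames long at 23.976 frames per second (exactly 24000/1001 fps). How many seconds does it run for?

Running time = 5547 / (24000/1001) = 231.356125 s.

231.356125 seconds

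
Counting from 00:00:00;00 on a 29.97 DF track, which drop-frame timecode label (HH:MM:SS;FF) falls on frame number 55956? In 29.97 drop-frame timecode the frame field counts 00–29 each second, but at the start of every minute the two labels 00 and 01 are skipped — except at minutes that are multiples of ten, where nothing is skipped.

00:31:07;02

Ten DF minutes hold 17982 frames, so frame 55956 lies in block 3 (frames 53946–71927) with 2010 frames into that block.
The block's first minute is 1800 frames and the rest 1798 each; 2010 frames reaches minute 1, so 3 × 18 + 1 × 2 = 56 labels have been skipped so far.
Adding those back, label number 55956 + 56 = 56012 at 30 labels/s is 1867 s + 2 f = 0 h 31 min 7 s frame 2, i.e. 00:31:07;02.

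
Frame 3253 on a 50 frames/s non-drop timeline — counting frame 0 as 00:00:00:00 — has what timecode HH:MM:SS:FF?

3253 ÷ 50 = 65 full seconds, remainder 3 frames.
65 s = 0 h 1 min 5 s.
Timecode: 00:01:05:03.

00:01:05:03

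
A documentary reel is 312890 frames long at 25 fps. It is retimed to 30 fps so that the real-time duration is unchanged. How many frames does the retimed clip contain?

Target frames = source frames × (target rate / source rate) = 312890 × (30)/(25) = 312890 × 6/5 = 375468.

375468 frames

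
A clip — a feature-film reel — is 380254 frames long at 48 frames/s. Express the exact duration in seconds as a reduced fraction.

Running time = 380254 ÷ (48) = 380254 × 1/48 = 190127/24 s.

190127/24 seconds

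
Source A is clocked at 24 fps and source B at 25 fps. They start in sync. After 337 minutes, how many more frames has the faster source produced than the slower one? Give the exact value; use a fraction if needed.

337 min = 20220 s.
A emits 24 × 20220 = 485280 frames; B emits 25 × 20220 = 505500.
Difference = 20220 frames; B is ahead of A.

20220 frames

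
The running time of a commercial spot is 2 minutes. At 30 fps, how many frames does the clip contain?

2 min = 120 s.
Frames = 120 × 30 = 3600.

3600 frames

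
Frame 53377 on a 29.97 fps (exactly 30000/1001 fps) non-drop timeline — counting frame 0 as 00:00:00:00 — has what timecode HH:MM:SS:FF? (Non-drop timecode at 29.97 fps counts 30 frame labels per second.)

53377 ÷ 30 = 1779 full seconds, remainder 7 frames.
1779 s = 0 h 29 min 39 s.
Timecode: 00:29:39:07.

00:29:39:07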